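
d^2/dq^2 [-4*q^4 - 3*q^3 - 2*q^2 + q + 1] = -48*q^2 - 18*q - 4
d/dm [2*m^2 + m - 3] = 4*m + 1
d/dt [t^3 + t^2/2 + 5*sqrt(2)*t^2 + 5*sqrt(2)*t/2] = 3*t^2 + t + 10*sqrt(2)*t + 5*sqrt(2)/2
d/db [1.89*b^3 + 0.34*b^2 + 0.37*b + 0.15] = 5.67*b^2 + 0.68*b + 0.37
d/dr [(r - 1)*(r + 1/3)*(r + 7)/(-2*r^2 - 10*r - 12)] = (-3*r^4 - 30*r^3 - 164*r^2 - 242*r + 55)/(6*(r^4 + 10*r^3 + 37*r^2 + 60*r + 36))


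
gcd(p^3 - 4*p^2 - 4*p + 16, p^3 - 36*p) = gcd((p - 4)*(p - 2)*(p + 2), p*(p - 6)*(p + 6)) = 1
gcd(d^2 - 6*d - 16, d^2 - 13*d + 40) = d - 8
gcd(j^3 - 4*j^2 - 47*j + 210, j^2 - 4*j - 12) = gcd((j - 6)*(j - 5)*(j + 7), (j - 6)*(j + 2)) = j - 6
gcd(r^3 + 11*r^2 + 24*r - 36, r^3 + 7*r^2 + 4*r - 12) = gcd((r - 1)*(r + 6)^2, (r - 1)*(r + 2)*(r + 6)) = r^2 + 5*r - 6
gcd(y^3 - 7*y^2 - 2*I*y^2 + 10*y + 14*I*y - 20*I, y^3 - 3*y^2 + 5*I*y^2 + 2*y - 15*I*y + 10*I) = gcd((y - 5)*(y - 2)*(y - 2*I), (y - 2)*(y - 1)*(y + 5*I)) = y - 2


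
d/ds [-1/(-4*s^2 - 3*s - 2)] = (-8*s - 3)/(4*s^2 + 3*s + 2)^2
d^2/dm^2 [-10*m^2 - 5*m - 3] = -20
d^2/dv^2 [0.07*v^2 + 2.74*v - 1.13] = 0.140000000000000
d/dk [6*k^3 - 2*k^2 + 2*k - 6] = 18*k^2 - 4*k + 2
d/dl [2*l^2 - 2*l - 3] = 4*l - 2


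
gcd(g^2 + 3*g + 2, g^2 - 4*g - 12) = g + 2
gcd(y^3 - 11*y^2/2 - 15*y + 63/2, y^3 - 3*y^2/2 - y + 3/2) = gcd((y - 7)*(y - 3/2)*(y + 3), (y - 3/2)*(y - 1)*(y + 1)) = y - 3/2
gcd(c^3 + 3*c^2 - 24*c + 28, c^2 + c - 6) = c - 2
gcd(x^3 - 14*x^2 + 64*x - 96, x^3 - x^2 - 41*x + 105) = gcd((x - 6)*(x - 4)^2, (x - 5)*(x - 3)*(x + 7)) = 1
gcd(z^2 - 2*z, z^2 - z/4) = z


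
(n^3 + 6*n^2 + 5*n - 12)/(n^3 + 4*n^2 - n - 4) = (n + 3)/(n + 1)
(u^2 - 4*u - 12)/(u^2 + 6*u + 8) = (u - 6)/(u + 4)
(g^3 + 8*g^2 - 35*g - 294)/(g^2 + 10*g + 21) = (g^2 + g - 42)/(g + 3)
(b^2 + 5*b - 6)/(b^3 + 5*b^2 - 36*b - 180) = (b - 1)/(b^2 - b - 30)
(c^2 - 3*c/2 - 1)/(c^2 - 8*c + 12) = (c + 1/2)/(c - 6)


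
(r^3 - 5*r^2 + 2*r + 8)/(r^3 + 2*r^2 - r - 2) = (r^2 - 6*r + 8)/(r^2 + r - 2)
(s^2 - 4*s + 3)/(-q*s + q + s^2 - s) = (3 - s)/(q - s)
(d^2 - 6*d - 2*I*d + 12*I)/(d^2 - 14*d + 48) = (d - 2*I)/(d - 8)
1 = 1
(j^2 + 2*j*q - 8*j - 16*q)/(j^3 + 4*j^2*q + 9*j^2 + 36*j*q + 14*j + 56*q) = (j^2 + 2*j*q - 8*j - 16*q)/(j^3 + 4*j^2*q + 9*j^2 + 36*j*q + 14*j + 56*q)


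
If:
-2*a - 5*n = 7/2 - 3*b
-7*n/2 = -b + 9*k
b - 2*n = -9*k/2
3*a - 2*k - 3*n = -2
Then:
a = 17/7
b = 117/14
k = -13/35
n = 117/35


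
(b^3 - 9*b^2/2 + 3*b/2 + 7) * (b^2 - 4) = b^5 - 9*b^4/2 - 5*b^3/2 + 25*b^2 - 6*b - 28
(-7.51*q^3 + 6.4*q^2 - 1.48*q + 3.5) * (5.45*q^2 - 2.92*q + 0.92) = -40.9295*q^5 + 56.8092*q^4 - 33.6632*q^3 + 29.2846*q^2 - 11.5816*q + 3.22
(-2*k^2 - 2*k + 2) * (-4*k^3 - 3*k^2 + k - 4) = 8*k^5 + 14*k^4 - 4*k^3 + 10*k - 8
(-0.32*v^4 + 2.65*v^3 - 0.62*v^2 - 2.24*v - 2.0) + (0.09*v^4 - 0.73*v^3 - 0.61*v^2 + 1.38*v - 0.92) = -0.23*v^4 + 1.92*v^3 - 1.23*v^2 - 0.86*v - 2.92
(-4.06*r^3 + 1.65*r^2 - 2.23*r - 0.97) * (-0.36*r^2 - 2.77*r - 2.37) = 1.4616*r^5 + 10.6522*r^4 + 5.8545*r^3 + 2.6158*r^2 + 7.972*r + 2.2989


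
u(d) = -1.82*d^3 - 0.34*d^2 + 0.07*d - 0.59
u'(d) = -5.46*d^2 - 0.68*d + 0.07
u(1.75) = -11.26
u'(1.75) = -17.84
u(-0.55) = -0.43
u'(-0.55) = -1.21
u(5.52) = -316.68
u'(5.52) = -170.05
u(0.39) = -0.72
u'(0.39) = -1.03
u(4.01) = -123.13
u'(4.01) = -90.45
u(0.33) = -0.67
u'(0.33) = -0.75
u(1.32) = -5.28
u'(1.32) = -10.34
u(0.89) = -2.08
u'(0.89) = -4.86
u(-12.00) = 3094.57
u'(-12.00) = -778.01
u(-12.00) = 3094.57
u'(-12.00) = -778.01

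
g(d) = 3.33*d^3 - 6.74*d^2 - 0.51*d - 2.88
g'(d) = 9.99*d^2 - 13.48*d - 0.51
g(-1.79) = -42.66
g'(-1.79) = 55.63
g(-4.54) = -451.10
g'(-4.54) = 266.60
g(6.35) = 574.75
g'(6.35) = 316.71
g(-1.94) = -51.57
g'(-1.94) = 63.24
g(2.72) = 12.88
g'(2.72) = 36.73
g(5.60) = 367.70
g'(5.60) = 237.29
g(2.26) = -0.02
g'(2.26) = 20.05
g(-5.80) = -876.38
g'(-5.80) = 413.74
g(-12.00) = -6721.56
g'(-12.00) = 1599.81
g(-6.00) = -961.74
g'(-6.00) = 440.01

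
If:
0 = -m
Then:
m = 0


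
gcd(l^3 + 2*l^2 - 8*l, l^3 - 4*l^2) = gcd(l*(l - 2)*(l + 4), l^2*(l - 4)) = l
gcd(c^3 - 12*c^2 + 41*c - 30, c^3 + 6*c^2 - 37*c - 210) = c - 6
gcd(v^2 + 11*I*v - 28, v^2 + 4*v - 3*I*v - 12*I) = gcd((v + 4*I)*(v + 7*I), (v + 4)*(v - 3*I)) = 1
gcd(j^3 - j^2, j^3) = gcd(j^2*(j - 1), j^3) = j^2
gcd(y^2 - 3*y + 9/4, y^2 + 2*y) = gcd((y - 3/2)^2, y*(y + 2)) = 1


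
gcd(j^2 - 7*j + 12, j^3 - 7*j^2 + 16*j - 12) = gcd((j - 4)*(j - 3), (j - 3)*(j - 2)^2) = j - 3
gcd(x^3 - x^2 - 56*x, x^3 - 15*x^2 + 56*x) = x^2 - 8*x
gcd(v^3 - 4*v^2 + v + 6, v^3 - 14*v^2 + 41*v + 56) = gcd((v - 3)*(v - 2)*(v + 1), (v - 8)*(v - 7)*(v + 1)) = v + 1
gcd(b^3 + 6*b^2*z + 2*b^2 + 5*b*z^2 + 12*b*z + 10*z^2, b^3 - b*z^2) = b + z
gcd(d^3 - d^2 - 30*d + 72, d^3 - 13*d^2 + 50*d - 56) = d - 4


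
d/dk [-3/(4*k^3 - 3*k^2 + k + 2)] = 3*(12*k^2 - 6*k + 1)/(4*k^3 - 3*k^2 + k + 2)^2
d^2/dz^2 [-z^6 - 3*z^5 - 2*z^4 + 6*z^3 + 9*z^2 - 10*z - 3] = -30*z^4 - 60*z^3 - 24*z^2 + 36*z + 18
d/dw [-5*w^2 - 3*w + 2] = -10*w - 3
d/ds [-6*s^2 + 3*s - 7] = 3 - 12*s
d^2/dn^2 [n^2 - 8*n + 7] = 2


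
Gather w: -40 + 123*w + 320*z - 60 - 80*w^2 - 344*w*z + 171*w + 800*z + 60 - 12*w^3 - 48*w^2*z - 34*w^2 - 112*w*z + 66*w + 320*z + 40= -12*w^3 + w^2*(-48*z - 114) + w*(360 - 456*z) + 1440*z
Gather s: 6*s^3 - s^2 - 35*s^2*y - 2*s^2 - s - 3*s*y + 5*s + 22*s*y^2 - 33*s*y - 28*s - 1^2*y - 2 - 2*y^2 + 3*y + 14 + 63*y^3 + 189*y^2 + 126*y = 6*s^3 + s^2*(-35*y - 3) + s*(22*y^2 - 36*y - 24) + 63*y^3 + 187*y^2 + 128*y + 12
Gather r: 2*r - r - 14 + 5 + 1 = r - 8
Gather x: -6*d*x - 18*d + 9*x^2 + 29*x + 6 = -18*d + 9*x^2 + x*(29 - 6*d) + 6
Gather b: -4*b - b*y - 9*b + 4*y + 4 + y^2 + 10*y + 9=b*(-y - 13) + y^2 + 14*y + 13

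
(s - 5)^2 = s^2 - 10*s + 25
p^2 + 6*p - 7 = (p - 1)*(p + 7)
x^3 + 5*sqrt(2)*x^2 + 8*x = x*(x + sqrt(2))*(x + 4*sqrt(2))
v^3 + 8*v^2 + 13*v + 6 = (v + 1)^2*(v + 6)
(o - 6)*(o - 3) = o^2 - 9*o + 18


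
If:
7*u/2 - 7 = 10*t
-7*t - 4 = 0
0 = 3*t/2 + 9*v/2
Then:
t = -4/7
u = 18/49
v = 4/21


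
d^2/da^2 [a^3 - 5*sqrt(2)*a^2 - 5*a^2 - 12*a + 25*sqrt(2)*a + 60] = 6*a - 10*sqrt(2) - 10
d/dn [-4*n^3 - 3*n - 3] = -12*n^2 - 3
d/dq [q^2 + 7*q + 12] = 2*q + 7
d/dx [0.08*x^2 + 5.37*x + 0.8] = 0.16*x + 5.37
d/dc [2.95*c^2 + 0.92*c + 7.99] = 5.9*c + 0.92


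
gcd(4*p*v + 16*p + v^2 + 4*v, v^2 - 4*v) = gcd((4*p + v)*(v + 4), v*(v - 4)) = 1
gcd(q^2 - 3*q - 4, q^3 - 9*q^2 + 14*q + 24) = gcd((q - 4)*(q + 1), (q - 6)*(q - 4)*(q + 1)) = q^2 - 3*q - 4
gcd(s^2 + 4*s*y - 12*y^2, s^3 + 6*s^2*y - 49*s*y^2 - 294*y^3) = s + 6*y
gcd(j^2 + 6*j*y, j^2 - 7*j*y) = j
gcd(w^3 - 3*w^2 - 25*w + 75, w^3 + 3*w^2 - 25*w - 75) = w^2 - 25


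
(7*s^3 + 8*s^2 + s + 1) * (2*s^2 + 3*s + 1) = 14*s^5 + 37*s^4 + 33*s^3 + 13*s^2 + 4*s + 1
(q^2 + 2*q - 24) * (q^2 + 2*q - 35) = q^4 + 4*q^3 - 55*q^2 - 118*q + 840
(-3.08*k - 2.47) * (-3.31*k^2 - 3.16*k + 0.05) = 10.1948*k^3 + 17.9085*k^2 + 7.6512*k - 0.1235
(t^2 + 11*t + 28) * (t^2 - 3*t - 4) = t^4 + 8*t^3 - 9*t^2 - 128*t - 112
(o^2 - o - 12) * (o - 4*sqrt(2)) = o^3 - 4*sqrt(2)*o^2 - o^2 - 12*o + 4*sqrt(2)*o + 48*sqrt(2)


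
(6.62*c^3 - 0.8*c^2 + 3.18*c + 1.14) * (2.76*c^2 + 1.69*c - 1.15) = 18.2712*c^5 + 8.9798*c^4 - 0.1882*c^3 + 9.4406*c^2 - 1.7304*c - 1.311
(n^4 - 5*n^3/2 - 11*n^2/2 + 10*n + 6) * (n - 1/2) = n^5 - 3*n^4 - 17*n^3/4 + 51*n^2/4 + n - 3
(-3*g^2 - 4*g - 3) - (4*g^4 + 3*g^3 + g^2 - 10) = -4*g^4 - 3*g^3 - 4*g^2 - 4*g + 7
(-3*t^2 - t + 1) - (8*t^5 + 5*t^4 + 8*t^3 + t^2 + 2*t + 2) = -8*t^5 - 5*t^4 - 8*t^3 - 4*t^2 - 3*t - 1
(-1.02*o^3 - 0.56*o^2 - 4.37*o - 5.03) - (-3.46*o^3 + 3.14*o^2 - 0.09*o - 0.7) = 2.44*o^3 - 3.7*o^2 - 4.28*o - 4.33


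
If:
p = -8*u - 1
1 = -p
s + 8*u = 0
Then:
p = -1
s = 0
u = 0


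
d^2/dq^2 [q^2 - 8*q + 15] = 2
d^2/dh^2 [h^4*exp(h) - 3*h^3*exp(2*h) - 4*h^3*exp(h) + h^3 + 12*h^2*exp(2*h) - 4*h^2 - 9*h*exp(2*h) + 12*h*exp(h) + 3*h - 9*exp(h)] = h^4*exp(h) - 12*h^3*exp(2*h) + 4*h^3*exp(h) + 12*h^2*exp(2*h) - 12*h^2*exp(h) + 42*h*exp(2*h) - 12*h*exp(h) + 6*h - 12*exp(2*h) + 15*exp(h) - 8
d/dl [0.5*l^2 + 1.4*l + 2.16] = 1.0*l + 1.4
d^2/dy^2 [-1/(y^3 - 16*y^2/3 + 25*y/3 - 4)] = 6*((9*y - 16)*(3*y^3 - 16*y^2 + 25*y - 12) - (9*y^2 - 32*y + 25)^2)/(3*y^3 - 16*y^2 + 25*y - 12)^3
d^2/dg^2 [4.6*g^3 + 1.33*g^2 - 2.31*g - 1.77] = 27.6*g + 2.66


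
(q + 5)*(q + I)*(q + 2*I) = q^3 + 5*q^2 + 3*I*q^2 - 2*q + 15*I*q - 10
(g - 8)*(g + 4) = g^2 - 4*g - 32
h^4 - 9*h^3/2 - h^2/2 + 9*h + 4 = (h - 4)*(h - 2)*(h + 1/2)*(h + 1)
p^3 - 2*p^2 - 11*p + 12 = (p - 4)*(p - 1)*(p + 3)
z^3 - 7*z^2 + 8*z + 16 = (z - 4)^2*(z + 1)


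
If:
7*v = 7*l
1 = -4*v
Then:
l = -1/4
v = -1/4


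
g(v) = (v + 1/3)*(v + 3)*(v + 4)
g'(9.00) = 389.33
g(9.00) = 1456.00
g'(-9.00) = 125.33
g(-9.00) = -260.00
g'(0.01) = 14.48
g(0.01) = 4.14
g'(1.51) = 43.32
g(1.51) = 45.81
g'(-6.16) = 37.82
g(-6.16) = -39.77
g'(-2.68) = -3.43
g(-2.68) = -0.99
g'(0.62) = 24.58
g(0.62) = 15.94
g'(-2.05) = -3.13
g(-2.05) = -3.18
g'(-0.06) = 13.46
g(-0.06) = 3.17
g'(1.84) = 51.48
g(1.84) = 61.43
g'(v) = (v + 1/3)*(v + 3) + (v + 1/3)*(v + 4) + (v + 3)*(v + 4)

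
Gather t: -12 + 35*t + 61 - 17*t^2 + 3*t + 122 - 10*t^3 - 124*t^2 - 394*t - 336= -10*t^3 - 141*t^2 - 356*t - 165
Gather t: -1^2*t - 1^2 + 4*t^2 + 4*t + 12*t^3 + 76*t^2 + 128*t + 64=12*t^3 + 80*t^2 + 131*t + 63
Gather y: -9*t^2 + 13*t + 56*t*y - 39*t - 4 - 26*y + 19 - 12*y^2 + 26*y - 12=-9*t^2 + 56*t*y - 26*t - 12*y^2 + 3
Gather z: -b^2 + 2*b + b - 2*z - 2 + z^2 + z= -b^2 + 3*b + z^2 - z - 2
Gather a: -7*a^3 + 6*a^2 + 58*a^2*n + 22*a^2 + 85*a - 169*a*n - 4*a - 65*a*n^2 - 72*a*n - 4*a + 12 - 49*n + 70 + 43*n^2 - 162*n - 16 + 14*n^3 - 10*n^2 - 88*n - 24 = -7*a^3 + a^2*(58*n + 28) + a*(-65*n^2 - 241*n + 77) + 14*n^3 + 33*n^2 - 299*n + 42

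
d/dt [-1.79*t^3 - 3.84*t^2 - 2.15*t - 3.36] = -5.37*t^2 - 7.68*t - 2.15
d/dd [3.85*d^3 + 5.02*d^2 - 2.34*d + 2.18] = 11.55*d^2 + 10.04*d - 2.34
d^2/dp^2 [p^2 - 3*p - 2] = 2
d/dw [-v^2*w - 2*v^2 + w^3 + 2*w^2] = -v^2 + 3*w^2 + 4*w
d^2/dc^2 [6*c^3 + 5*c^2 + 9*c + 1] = 36*c + 10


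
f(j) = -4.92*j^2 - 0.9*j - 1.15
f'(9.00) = -89.46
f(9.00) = -407.77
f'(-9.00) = 87.66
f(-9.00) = -391.57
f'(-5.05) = 48.79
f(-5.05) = -122.08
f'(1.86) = -19.20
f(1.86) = -19.85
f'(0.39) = -4.74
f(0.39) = -2.25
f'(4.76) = -47.74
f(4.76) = -116.91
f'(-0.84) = 7.37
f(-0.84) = -3.87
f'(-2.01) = 18.88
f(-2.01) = -19.22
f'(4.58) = -45.97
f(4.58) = -108.48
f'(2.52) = -25.70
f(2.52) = -34.66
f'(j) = -9.84*j - 0.9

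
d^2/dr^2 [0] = 0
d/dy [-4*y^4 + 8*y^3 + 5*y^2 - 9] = 2*y*(-8*y^2 + 12*y + 5)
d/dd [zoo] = 0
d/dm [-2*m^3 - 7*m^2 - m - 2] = -6*m^2 - 14*m - 1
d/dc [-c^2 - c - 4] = -2*c - 1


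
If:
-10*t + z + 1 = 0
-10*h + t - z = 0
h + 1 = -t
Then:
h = 10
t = -11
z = -111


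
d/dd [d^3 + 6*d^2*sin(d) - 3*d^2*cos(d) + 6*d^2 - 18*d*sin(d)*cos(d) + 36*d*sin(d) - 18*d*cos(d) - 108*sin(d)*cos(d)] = 3*d^2*sin(d) + 6*d^2*cos(d) + 3*d^2 + 30*sqrt(2)*d*sin(d + pi/4) - 18*d*cos(2*d) + 12*d + 36*sin(d) - 9*sin(2*d) - 18*cos(d) - 108*cos(2*d)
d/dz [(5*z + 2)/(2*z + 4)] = 4/(z^2 + 4*z + 4)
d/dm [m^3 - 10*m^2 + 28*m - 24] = 3*m^2 - 20*m + 28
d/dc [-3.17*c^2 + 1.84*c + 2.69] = 1.84 - 6.34*c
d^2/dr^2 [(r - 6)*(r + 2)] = 2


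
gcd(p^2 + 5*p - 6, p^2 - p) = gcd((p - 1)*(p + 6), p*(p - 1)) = p - 1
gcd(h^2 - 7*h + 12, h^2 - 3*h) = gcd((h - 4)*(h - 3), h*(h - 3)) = h - 3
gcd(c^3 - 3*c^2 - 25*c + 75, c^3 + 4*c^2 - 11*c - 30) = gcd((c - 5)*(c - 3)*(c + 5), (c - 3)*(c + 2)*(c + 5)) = c^2 + 2*c - 15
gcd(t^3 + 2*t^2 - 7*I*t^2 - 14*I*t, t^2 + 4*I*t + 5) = 1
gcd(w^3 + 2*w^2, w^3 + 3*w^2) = w^2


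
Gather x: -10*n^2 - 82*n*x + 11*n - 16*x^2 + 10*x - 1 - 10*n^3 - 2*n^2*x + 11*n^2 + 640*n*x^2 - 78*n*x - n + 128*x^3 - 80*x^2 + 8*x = -10*n^3 + n^2 + 10*n + 128*x^3 + x^2*(640*n - 96) + x*(-2*n^2 - 160*n + 18) - 1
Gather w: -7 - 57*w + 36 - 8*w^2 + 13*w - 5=-8*w^2 - 44*w + 24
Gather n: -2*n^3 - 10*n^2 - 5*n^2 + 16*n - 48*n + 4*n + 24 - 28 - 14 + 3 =-2*n^3 - 15*n^2 - 28*n - 15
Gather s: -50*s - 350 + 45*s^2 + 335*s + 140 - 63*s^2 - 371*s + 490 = -18*s^2 - 86*s + 280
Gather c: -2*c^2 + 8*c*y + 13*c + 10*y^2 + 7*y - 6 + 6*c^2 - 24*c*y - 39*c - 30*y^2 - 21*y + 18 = 4*c^2 + c*(-16*y - 26) - 20*y^2 - 14*y + 12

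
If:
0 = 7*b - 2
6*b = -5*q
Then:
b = 2/7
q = -12/35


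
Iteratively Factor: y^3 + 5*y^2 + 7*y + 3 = (y + 1)*(y^2 + 4*y + 3) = (y + 1)^2*(y + 3)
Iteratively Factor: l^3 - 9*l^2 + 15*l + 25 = (l - 5)*(l^2 - 4*l - 5) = (l - 5)^2*(l + 1)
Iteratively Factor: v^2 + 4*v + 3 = (v + 1)*(v + 3)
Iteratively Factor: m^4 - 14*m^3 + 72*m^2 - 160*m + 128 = (m - 4)*(m^3 - 10*m^2 + 32*m - 32) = (m - 4)^2*(m^2 - 6*m + 8) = (m - 4)^3*(m - 2)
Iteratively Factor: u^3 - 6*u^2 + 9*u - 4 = (u - 4)*(u^2 - 2*u + 1) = (u - 4)*(u - 1)*(u - 1)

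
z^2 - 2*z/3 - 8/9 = (z - 4/3)*(z + 2/3)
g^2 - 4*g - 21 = (g - 7)*(g + 3)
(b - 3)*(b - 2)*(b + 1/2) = b^3 - 9*b^2/2 + 7*b/2 + 3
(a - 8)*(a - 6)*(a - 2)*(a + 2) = a^4 - 14*a^3 + 44*a^2 + 56*a - 192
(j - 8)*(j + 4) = j^2 - 4*j - 32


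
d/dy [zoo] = 0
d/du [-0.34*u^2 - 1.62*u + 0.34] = -0.68*u - 1.62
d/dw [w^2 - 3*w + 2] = 2*w - 3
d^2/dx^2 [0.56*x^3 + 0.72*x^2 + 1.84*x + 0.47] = 3.36*x + 1.44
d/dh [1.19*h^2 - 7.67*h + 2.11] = 2.38*h - 7.67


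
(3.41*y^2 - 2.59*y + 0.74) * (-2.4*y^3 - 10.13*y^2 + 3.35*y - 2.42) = -8.184*y^5 - 28.3273*y^4 + 35.8842*y^3 - 24.4249*y^2 + 8.7468*y - 1.7908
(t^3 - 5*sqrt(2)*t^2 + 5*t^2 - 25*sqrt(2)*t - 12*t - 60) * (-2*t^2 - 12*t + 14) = -2*t^5 - 22*t^4 + 10*sqrt(2)*t^4 - 22*t^3 + 110*sqrt(2)*t^3 + 230*sqrt(2)*t^2 + 334*t^2 - 350*sqrt(2)*t + 552*t - 840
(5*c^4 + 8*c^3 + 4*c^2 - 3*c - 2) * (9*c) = 45*c^5 + 72*c^4 + 36*c^3 - 27*c^2 - 18*c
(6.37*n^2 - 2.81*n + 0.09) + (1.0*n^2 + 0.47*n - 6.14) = 7.37*n^2 - 2.34*n - 6.05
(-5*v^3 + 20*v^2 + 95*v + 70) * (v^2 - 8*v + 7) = -5*v^5 + 60*v^4 - 100*v^3 - 550*v^2 + 105*v + 490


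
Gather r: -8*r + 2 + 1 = 3 - 8*r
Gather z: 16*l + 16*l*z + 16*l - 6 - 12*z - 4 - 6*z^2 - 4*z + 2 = 32*l - 6*z^2 + z*(16*l - 16) - 8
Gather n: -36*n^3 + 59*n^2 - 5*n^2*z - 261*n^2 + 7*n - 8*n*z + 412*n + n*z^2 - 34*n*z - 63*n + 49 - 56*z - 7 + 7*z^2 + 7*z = -36*n^3 + n^2*(-5*z - 202) + n*(z^2 - 42*z + 356) + 7*z^2 - 49*z + 42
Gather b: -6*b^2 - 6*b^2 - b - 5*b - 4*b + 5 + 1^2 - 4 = -12*b^2 - 10*b + 2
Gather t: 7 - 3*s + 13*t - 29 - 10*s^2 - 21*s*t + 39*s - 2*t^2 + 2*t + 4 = -10*s^2 + 36*s - 2*t^2 + t*(15 - 21*s) - 18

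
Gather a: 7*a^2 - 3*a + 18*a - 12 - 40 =7*a^2 + 15*a - 52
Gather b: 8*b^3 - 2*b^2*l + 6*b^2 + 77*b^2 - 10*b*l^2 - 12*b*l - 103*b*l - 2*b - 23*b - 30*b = 8*b^3 + b^2*(83 - 2*l) + b*(-10*l^2 - 115*l - 55)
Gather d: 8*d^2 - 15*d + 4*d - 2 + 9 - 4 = 8*d^2 - 11*d + 3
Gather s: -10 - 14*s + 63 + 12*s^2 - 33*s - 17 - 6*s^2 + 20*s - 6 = 6*s^2 - 27*s + 30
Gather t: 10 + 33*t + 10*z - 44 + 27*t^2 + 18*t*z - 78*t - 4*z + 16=27*t^2 + t*(18*z - 45) + 6*z - 18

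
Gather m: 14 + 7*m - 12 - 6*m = m + 2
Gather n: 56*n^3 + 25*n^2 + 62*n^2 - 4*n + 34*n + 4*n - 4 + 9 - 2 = 56*n^3 + 87*n^2 + 34*n + 3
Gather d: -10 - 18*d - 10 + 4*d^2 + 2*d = 4*d^2 - 16*d - 20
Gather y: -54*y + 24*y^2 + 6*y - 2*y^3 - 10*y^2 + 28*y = -2*y^3 + 14*y^2 - 20*y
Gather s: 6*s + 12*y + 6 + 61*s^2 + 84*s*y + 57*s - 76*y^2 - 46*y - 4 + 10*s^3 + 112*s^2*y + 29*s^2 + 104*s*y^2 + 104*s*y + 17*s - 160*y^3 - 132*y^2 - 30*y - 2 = 10*s^3 + s^2*(112*y + 90) + s*(104*y^2 + 188*y + 80) - 160*y^3 - 208*y^2 - 64*y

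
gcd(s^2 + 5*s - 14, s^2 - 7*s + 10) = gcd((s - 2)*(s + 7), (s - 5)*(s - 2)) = s - 2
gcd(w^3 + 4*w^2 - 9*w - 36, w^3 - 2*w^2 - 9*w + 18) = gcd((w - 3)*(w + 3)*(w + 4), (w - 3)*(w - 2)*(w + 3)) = w^2 - 9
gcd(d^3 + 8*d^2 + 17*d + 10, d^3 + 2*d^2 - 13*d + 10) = d + 5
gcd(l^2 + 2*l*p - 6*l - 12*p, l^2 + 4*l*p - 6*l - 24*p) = l - 6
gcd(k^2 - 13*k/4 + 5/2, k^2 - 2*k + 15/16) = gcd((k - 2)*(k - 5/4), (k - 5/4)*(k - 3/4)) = k - 5/4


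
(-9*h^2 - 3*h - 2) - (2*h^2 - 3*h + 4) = -11*h^2 - 6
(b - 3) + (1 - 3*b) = -2*b - 2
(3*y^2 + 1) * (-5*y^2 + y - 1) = -15*y^4 + 3*y^3 - 8*y^2 + y - 1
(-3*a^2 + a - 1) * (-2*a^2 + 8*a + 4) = 6*a^4 - 26*a^3 - 2*a^2 - 4*a - 4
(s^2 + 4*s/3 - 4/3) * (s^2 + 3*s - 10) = s^4 + 13*s^3/3 - 22*s^2/3 - 52*s/3 + 40/3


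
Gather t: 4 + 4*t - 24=4*t - 20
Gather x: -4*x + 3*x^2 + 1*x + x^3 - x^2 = x^3 + 2*x^2 - 3*x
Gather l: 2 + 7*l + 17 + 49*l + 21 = 56*l + 40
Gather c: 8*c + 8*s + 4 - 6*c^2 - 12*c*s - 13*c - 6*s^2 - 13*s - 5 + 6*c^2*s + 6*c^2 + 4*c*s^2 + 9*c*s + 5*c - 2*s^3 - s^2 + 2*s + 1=6*c^2*s + c*(4*s^2 - 3*s) - 2*s^3 - 7*s^2 - 3*s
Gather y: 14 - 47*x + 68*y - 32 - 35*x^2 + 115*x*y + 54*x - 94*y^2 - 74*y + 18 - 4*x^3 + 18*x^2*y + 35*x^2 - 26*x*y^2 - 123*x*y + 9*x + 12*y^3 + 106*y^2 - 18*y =-4*x^3 + 16*x + 12*y^3 + y^2*(12 - 26*x) + y*(18*x^2 - 8*x - 24)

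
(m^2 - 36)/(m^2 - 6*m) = (m + 6)/m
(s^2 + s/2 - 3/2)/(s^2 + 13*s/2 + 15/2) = (s - 1)/(s + 5)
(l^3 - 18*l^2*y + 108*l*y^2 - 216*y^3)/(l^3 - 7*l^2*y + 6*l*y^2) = (-l^2 + 12*l*y - 36*y^2)/(l*(-l + y))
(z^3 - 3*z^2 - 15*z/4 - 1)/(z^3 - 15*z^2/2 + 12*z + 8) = (z + 1/2)/(z - 4)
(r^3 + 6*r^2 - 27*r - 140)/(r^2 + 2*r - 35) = r + 4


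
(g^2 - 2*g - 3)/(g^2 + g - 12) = (g + 1)/(g + 4)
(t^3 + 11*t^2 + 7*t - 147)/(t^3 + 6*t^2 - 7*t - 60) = (t^2 + 14*t + 49)/(t^2 + 9*t + 20)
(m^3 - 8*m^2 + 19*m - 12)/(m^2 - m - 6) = (m^2 - 5*m + 4)/(m + 2)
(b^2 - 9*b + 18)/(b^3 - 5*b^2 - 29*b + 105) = (b - 6)/(b^2 - 2*b - 35)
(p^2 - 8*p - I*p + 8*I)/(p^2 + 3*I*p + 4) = (p - 8)/(p + 4*I)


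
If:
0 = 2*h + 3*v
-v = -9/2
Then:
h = -27/4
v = 9/2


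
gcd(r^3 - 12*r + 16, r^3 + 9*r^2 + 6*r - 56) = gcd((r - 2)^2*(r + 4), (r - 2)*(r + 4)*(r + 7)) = r^2 + 2*r - 8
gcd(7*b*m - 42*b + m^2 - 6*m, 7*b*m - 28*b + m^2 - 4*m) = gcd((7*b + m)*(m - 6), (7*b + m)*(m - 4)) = 7*b + m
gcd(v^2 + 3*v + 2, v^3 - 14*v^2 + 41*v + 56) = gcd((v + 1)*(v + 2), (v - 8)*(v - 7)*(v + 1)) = v + 1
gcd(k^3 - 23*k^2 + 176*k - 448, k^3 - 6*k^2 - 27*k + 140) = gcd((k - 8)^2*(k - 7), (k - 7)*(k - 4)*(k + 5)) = k - 7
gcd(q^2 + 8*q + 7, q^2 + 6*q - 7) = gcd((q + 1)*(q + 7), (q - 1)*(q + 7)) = q + 7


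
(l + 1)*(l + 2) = l^2 + 3*l + 2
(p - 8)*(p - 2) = p^2 - 10*p + 16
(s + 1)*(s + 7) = s^2 + 8*s + 7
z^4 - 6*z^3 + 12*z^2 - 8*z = z*(z - 2)^3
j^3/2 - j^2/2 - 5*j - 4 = (j/2 + 1/2)*(j - 4)*(j + 2)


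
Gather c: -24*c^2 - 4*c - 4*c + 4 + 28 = -24*c^2 - 8*c + 32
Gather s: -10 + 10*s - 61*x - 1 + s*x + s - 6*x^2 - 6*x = s*(x + 11) - 6*x^2 - 67*x - 11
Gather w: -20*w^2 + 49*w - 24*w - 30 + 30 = -20*w^2 + 25*w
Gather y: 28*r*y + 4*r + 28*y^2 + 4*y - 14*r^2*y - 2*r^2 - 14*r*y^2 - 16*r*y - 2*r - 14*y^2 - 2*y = -2*r^2 + 2*r + y^2*(14 - 14*r) + y*(-14*r^2 + 12*r + 2)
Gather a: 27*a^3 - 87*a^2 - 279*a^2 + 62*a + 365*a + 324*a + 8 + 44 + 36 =27*a^3 - 366*a^2 + 751*a + 88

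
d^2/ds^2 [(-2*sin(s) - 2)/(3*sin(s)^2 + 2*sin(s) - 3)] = 2*(9*sin(s)^5 + 30*sin(s)^4 + 54*sin(s)^3 - 8*sin(s)^2 - 75*sin(s) - 38)/(2*sin(s) - 3*cos(s)^2)^3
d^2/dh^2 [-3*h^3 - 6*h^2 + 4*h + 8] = -18*h - 12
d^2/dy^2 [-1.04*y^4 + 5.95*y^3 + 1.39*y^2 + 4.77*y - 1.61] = -12.48*y^2 + 35.7*y + 2.78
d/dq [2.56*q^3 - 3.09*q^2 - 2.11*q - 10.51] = 7.68*q^2 - 6.18*q - 2.11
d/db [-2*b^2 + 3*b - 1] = 3 - 4*b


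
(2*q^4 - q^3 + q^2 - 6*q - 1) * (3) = 6*q^4 - 3*q^3 + 3*q^2 - 18*q - 3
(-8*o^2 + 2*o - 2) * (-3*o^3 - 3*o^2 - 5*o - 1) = 24*o^5 + 18*o^4 + 40*o^3 + 4*o^2 + 8*o + 2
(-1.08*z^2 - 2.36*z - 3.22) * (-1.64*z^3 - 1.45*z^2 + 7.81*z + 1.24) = 1.7712*z^5 + 5.4364*z^4 + 0.267999999999999*z^3 - 15.1018*z^2 - 28.0746*z - 3.9928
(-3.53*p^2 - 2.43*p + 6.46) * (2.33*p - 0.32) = -8.2249*p^3 - 4.5323*p^2 + 15.8294*p - 2.0672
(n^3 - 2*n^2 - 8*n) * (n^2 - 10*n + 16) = n^5 - 12*n^4 + 28*n^3 + 48*n^2 - 128*n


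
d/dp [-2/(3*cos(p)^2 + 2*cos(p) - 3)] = -4*(3*cos(p) + 1)*sin(p)/(3*sin(p)^2 - 2*cos(p))^2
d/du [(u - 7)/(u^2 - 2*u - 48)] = (u^2 - 2*u - 2*(u - 7)*(u - 1) - 48)/(-u^2 + 2*u + 48)^2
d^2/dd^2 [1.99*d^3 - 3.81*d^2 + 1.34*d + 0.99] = 11.94*d - 7.62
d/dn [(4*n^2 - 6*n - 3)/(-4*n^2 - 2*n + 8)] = (-16*n^2 + 20*n - 27)/(2*(4*n^4 + 4*n^3 - 15*n^2 - 8*n + 16))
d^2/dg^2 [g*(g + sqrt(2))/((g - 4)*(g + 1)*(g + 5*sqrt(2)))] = 2*(g^6 + 3*sqrt(2)*g^5 + 42*g^4 + 36*sqrt(2)*g^4 + 108*g^3 + 178*sqrt(2)*g^3 - 180*sqrt(2)*g^2 + 840*g^2 - 360*g + 600*sqrt(2)*g - 600*sqrt(2) + 640)/(g^9 - 9*g^8 + 15*sqrt(2)*g^8 - 135*sqrt(2)*g^7 + 165*g^7 - 1305*g^6 + 475*sqrt(2)*g^6 - 1575*sqrt(2)*g^5 + 2190*g^5 + 2850*sqrt(2)*g^4 + 6606*g^4 - 9064*g^3 + 9090*sqrt(2)*g^3 - 15960*sqrt(2)*g^2 - 21600*g^2 - 36000*sqrt(2)*g - 9600*g - 16000*sqrt(2))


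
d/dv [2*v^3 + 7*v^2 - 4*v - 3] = 6*v^2 + 14*v - 4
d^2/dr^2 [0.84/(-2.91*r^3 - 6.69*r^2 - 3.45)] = (-0.84*r^2*(8.73*r + 13.38)*(17.46*r + 26.76) + (14.6664*r + 11.2392)*(2.91*r^3 + 6.69*r^2 + 3.45))/(2.91*r^3 + 6.69*r^2 + 3.45)^3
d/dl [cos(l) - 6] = -sin(l)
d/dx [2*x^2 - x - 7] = 4*x - 1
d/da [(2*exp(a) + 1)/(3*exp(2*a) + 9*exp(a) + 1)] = (-6*exp(2*a) - 6*exp(a) - 7)*exp(a)/(9*exp(4*a) + 54*exp(3*a) + 87*exp(2*a) + 18*exp(a) + 1)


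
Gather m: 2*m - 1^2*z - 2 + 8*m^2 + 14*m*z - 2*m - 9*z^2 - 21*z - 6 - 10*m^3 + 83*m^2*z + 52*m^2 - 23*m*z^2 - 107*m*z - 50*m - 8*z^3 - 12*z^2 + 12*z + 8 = -10*m^3 + m^2*(83*z + 60) + m*(-23*z^2 - 93*z - 50) - 8*z^3 - 21*z^2 - 10*z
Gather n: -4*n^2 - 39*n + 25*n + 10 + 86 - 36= -4*n^2 - 14*n + 60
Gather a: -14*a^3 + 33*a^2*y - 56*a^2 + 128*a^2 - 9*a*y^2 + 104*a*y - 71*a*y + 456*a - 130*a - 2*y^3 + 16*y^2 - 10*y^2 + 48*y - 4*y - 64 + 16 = -14*a^3 + a^2*(33*y + 72) + a*(-9*y^2 + 33*y + 326) - 2*y^3 + 6*y^2 + 44*y - 48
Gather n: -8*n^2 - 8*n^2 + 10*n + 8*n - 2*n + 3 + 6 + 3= -16*n^2 + 16*n + 12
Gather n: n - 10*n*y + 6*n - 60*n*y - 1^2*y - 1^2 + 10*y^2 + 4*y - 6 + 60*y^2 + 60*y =n*(7 - 70*y) + 70*y^2 + 63*y - 7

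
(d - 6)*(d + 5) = d^2 - d - 30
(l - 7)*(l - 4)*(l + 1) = l^3 - 10*l^2 + 17*l + 28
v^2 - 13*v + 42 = (v - 7)*(v - 6)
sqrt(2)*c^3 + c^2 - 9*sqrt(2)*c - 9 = (c - 3)*(c + 3)*(sqrt(2)*c + 1)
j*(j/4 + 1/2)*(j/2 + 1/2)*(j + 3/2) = j^4/8 + 9*j^3/16 + 13*j^2/16 + 3*j/8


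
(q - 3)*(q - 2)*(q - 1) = q^3 - 6*q^2 + 11*q - 6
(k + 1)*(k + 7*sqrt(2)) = k^2 + k + 7*sqrt(2)*k + 7*sqrt(2)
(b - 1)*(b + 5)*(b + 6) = b^3 + 10*b^2 + 19*b - 30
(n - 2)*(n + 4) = n^2 + 2*n - 8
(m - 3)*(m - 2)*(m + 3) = m^3 - 2*m^2 - 9*m + 18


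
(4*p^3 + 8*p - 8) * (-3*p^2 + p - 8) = -12*p^5 + 4*p^4 - 56*p^3 + 32*p^2 - 72*p + 64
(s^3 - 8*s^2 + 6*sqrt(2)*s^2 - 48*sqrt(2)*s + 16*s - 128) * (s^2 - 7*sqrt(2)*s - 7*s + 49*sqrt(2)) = s^5 - 15*s^4 - sqrt(2)*s^4 - 12*s^3 + 15*sqrt(2)*s^3 - 168*sqrt(2)*s^2 + 1020*s^2 - 3808*s + 1680*sqrt(2)*s - 6272*sqrt(2)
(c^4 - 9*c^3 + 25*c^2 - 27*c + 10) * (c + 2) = c^5 - 7*c^4 + 7*c^3 + 23*c^2 - 44*c + 20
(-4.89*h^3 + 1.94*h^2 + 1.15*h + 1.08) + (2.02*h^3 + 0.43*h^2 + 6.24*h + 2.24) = -2.87*h^3 + 2.37*h^2 + 7.39*h + 3.32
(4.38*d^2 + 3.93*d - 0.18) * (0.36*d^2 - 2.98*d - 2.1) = 1.5768*d^4 - 11.6376*d^3 - 20.9742*d^2 - 7.7166*d + 0.378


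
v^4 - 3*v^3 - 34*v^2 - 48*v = v*(v - 8)*(v + 2)*(v + 3)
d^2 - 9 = (d - 3)*(d + 3)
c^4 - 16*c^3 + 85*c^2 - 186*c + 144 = (c - 8)*(c - 3)^2*(c - 2)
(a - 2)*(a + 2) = a^2 - 4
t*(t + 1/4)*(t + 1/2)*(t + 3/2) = t^4 + 9*t^3/4 + 5*t^2/4 + 3*t/16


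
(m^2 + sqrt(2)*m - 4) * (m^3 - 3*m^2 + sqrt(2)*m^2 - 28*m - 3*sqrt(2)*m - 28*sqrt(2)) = m^5 - 3*m^4 + 2*sqrt(2)*m^4 - 30*m^3 - 6*sqrt(2)*m^3 - 60*sqrt(2)*m^2 + 6*m^2 + 12*sqrt(2)*m + 56*m + 112*sqrt(2)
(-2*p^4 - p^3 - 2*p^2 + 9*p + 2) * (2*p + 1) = -4*p^5 - 4*p^4 - 5*p^3 + 16*p^2 + 13*p + 2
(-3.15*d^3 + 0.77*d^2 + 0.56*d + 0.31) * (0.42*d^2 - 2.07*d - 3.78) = -1.323*d^5 + 6.8439*d^4 + 10.5483*d^3 - 3.9396*d^2 - 2.7585*d - 1.1718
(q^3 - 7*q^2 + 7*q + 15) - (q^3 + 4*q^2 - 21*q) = -11*q^2 + 28*q + 15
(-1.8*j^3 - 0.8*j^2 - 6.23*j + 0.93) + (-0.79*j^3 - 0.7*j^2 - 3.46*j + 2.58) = -2.59*j^3 - 1.5*j^2 - 9.69*j + 3.51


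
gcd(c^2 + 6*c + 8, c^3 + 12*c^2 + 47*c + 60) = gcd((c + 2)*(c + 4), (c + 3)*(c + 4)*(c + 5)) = c + 4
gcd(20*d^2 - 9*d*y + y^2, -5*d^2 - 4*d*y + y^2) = -5*d + y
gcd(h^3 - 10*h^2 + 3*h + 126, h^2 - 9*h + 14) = h - 7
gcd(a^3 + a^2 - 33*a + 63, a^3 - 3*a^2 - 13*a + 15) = 1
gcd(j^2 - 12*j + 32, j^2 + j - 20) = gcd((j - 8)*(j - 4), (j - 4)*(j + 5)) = j - 4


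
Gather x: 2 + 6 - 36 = -28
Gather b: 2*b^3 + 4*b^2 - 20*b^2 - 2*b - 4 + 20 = 2*b^3 - 16*b^2 - 2*b + 16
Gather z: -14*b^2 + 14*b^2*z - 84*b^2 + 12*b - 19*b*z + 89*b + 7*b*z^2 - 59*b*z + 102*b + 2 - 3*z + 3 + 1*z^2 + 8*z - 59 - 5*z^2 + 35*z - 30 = -98*b^2 + 203*b + z^2*(7*b - 4) + z*(14*b^2 - 78*b + 40) - 84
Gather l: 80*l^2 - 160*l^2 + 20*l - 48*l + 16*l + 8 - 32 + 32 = -80*l^2 - 12*l + 8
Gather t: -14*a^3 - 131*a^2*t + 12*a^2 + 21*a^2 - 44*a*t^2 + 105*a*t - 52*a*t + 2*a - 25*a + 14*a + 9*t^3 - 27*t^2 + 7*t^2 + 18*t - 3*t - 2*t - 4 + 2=-14*a^3 + 33*a^2 - 9*a + 9*t^3 + t^2*(-44*a - 20) + t*(-131*a^2 + 53*a + 13) - 2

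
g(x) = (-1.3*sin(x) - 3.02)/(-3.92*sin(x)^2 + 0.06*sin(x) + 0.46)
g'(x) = (7.84*sin(x)*cos(x) - 0.06*cos(x))*(-1.3*sin(x) - 3.02)/(-3.92*sin(x)^2 + 0.06*sin(x) + 0.46)^2 - 1.3*cos(x)/(-3.92*sin(x)^2 + 0.06*sin(x) + 0.46) = (-23.6768*sin(x) + 2.548*cos(2*x) - 2.9648)*cos(x)/(-3.92*sin(x)^2 + 0.06*sin(x) + 0.46)^2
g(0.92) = 2.05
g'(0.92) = -3.50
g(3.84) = 1.82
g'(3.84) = -6.76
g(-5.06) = 1.44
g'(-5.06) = -1.06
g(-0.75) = 1.52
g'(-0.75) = 4.97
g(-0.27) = -16.19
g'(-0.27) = 195.73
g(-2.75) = 18.85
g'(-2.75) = -406.06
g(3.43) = -21.06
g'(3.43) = -357.65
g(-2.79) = 100.47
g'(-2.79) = -10216.15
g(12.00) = 3.31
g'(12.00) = 18.59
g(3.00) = -8.21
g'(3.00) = 25.07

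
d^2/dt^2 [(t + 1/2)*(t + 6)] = 2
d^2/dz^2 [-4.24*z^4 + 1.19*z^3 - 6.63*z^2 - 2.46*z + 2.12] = -50.88*z^2 + 7.14*z - 13.26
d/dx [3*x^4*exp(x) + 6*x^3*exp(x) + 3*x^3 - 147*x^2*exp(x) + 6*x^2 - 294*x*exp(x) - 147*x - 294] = 3*x^4*exp(x) + 18*x^3*exp(x) - 129*x^2*exp(x) + 9*x^2 - 588*x*exp(x) + 12*x - 294*exp(x) - 147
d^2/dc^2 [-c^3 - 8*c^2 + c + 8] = -6*c - 16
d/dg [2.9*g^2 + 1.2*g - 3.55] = 5.8*g + 1.2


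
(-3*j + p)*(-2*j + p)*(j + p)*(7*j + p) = 42*j^4 + 13*j^3*p - 27*j^2*p^2 + 3*j*p^3 + p^4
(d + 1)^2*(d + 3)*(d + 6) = d^4 + 11*d^3 + 37*d^2 + 45*d + 18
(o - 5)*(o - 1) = o^2 - 6*o + 5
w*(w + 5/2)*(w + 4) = w^3 + 13*w^2/2 + 10*w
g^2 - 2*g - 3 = (g - 3)*(g + 1)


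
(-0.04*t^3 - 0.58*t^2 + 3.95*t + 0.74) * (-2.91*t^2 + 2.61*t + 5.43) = 0.1164*t^5 + 1.5834*t^4 - 13.2255*t^3 + 5.0067*t^2 + 23.3799*t + 4.0182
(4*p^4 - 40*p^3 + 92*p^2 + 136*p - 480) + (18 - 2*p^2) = 4*p^4 - 40*p^3 + 90*p^2 + 136*p - 462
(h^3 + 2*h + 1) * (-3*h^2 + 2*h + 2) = -3*h^5 + 2*h^4 - 4*h^3 + h^2 + 6*h + 2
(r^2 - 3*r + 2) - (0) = r^2 - 3*r + 2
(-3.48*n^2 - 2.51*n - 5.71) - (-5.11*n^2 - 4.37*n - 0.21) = 1.63*n^2 + 1.86*n - 5.5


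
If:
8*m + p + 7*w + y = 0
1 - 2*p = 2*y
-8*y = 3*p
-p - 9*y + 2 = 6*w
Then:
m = -101/160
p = 4/5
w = 13/20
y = -3/10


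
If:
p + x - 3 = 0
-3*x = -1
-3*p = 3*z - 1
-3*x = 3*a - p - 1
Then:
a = 8/9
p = 8/3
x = 1/3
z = -7/3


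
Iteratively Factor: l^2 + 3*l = (l)*(l + 3)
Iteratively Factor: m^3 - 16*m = (m - 4)*(m^2 + 4*m) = m*(m - 4)*(m + 4)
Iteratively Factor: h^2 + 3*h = (h)*(h + 3)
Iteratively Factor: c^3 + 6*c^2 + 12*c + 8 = (c + 2)*(c^2 + 4*c + 4) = (c + 2)^2*(c + 2)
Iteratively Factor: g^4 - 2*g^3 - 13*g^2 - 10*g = (g + 2)*(g^3 - 4*g^2 - 5*g) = (g - 5)*(g + 2)*(g^2 + g) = (g - 5)*(g + 1)*(g + 2)*(g)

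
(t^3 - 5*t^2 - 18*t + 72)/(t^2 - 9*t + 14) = (t^3 - 5*t^2 - 18*t + 72)/(t^2 - 9*t + 14)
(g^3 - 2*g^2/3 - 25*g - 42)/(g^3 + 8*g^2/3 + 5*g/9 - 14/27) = 9*(g^2 - 3*g - 18)/(9*g^2 + 3*g - 2)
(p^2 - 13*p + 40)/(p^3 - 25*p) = (p - 8)/(p*(p + 5))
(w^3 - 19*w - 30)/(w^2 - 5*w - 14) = (w^2 - 2*w - 15)/(w - 7)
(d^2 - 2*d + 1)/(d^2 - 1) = (d - 1)/(d + 1)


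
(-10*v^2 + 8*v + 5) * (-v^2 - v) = 10*v^4 + 2*v^3 - 13*v^2 - 5*v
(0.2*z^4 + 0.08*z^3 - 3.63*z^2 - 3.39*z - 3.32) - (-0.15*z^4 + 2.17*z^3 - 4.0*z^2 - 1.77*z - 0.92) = 0.35*z^4 - 2.09*z^3 + 0.37*z^2 - 1.62*z - 2.4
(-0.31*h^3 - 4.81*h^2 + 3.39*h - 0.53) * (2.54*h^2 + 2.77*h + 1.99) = -0.7874*h^5 - 13.0761*h^4 - 5.33*h^3 - 1.5278*h^2 + 5.278*h - 1.0547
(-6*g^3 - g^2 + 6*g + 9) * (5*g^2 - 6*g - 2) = -30*g^5 + 31*g^4 + 48*g^3 + 11*g^2 - 66*g - 18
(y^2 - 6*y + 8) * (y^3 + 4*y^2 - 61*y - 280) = y^5 - 2*y^4 - 77*y^3 + 118*y^2 + 1192*y - 2240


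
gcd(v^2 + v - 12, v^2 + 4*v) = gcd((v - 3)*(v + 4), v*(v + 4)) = v + 4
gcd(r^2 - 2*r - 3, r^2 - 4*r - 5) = r + 1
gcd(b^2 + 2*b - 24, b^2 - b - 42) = b + 6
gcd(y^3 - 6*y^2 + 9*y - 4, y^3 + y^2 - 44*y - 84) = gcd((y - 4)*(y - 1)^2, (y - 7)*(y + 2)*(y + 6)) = 1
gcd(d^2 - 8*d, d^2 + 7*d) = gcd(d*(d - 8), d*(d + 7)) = d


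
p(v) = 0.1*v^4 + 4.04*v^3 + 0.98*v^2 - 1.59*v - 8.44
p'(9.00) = 1289.37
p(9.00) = 3657.89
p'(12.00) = 2458.41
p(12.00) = 9168.32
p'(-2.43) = 59.48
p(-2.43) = -53.27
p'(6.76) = 689.08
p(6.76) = 1482.44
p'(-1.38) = 17.74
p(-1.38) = -14.63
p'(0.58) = 3.70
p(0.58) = -8.23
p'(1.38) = 25.25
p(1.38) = 2.21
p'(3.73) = 195.10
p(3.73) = 228.28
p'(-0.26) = -1.29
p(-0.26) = -8.03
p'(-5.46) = 283.92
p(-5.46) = -539.27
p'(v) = 0.4*v^3 + 12.12*v^2 + 1.96*v - 1.59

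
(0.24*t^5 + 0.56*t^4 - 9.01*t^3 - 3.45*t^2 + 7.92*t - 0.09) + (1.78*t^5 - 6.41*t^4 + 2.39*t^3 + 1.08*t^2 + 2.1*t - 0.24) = 2.02*t^5 - 5.85*t^4 - 6.62*t^3 - 2.37*t^2 + 10.02*t - 0.33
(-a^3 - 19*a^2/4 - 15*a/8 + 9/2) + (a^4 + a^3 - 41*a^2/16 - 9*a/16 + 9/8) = a^4 - 117*a^2/16 - 39*a/16 + 45/8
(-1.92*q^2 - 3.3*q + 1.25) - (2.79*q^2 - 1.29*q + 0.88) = -4.71*q^2 - 2.01*q + 0.37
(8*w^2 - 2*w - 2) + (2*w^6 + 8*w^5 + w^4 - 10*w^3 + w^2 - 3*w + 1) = 2*w^6 + 8*w^5 + w^4 - 10*w^3 + 9*w^2 - 5*w - 1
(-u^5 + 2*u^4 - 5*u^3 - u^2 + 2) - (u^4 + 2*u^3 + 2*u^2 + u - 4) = -u^5 + u^4 - 7*u^3 - 3*u^2 - u + 6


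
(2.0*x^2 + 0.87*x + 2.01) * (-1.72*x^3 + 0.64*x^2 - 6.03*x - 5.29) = -3.44*x^5 - 0.2164*x^4 - 14.9604*x^3 - 14.5397*x^2 - 16.7226*x - 10.6329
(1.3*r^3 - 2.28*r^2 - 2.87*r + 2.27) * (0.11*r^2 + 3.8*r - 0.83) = 0.143*r^5 + 4.6892*r^4 - 10.0587*r^3 - 8.7639*r^2 + 11.0081*r - 1.8841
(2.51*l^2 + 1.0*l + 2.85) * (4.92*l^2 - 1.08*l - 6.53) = 12.3492*l^4 + 2.2092*l^3 - 3.4483*l^2 - 9.608*l - 18.6105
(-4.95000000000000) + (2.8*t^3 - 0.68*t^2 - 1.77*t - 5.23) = 2.8*t^3 - 0.68*t^2 - 1.77*t - 10.18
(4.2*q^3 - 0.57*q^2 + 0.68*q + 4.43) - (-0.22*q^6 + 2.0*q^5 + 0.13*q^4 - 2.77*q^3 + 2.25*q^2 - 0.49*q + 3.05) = 0.22*q^6 - 2.0*q^5 - 0.13*q^4 + 6.97*q^3 - 2.82*q^2 + 1.17*q + 1.38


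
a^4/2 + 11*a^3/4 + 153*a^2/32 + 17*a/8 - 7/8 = (a/2 + 1)*(a - 1/4)*(a + 7/4)*(a + 2)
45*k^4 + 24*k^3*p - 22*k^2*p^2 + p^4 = (-3*k + p)^2*(k + p)*(5*k + p)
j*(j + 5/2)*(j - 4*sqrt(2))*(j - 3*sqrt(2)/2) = j^4 - 11*sqrt(2)*j^3/2 + 5*j^3/2 - 55*sqrt(2)*j^2/4 + 12*j^2 + 30*j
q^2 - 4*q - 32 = (q - 8)*(q + 4)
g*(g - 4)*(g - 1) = g^3 - 5*g^2 + 4*g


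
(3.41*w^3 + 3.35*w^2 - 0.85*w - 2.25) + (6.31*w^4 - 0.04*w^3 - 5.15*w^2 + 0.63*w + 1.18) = 6.31*w^4 + 3.37*w^3 - 1.8*w^2 - 0.22*w - 1.07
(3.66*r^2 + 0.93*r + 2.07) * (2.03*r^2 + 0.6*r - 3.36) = 7.4298*r^4 + 4.0839*r^3 - 7.5375*r^2 - 1.8828*r - 6.9552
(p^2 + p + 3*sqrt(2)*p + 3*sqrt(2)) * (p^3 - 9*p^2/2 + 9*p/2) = p^5 - 7*p^4/2 + 3*sqrt(2)*p^4 - 21*sqrt(2)*p^3/2 + 9*p^2/2 + 27*sqrt(2)*p/2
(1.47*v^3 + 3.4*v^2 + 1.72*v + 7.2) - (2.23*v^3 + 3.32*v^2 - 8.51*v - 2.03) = -0.76*v^3 + 0.0800000000000001*v^2 + 10.23*v + 9.23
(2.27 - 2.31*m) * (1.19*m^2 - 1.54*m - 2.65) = -2.7489*m^3 + 6.2587*m^2 + 2.6257*m - 6.0155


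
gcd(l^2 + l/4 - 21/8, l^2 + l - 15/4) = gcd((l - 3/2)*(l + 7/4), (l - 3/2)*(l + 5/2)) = l - 3/2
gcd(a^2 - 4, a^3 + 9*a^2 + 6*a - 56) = a - 2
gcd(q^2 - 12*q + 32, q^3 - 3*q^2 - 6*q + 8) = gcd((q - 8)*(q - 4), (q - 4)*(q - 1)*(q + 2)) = q - 4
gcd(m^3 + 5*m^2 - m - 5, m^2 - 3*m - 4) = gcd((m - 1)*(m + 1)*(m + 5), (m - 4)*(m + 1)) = m + 1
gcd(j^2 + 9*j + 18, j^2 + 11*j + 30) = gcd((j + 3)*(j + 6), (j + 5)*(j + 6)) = j + 6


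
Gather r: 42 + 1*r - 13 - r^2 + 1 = -r^2 + r + 30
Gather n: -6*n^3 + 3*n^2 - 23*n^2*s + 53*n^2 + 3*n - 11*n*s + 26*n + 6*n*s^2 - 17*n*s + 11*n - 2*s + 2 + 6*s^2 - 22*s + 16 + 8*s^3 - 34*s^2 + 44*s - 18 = -6*n^3 + n^2*(56 - 23*s) + n*(6*s^2 - 28*s + 40) + 8*s^3 - 28*s^2 + 20*s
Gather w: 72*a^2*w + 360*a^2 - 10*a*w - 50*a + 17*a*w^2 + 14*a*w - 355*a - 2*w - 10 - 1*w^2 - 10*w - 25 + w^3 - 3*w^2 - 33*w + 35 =360*a^2 - 405*a + w^3 + w^2*(17*a - 4) + w*(72*a^2 + 4*a - 45)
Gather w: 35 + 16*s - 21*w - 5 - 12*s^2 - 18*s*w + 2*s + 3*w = -12*s^2 + 18*s + w*(-18*s - 18) + 30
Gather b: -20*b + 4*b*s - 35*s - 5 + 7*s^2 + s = b*(4*s - 20) + 7*s^2 - 34*s - 5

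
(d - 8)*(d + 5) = d^2 - 3*d - 40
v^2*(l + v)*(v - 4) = l*v^3 - 4*l*v^2 + v^4 - 4*v^3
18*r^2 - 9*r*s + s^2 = (-6*r + s)*(-3*r + s)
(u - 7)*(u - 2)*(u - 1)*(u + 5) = u^4 - 5*u^3 - 27*u^2 + 101*u - 70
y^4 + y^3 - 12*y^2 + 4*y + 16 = (y - 2)^2*(y + 1)*(y + 4)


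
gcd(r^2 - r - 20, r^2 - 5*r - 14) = 1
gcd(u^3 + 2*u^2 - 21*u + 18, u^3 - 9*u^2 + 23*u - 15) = u^2 - 4*u + 3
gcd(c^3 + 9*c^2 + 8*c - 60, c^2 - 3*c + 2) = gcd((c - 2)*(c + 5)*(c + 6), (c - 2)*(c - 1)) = c - 2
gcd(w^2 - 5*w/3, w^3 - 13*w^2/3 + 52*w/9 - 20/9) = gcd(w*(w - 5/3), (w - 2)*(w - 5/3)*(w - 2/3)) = w - 5/3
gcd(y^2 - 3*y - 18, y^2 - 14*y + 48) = y - 6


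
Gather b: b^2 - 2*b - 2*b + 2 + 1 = b^2 - 4*b + 3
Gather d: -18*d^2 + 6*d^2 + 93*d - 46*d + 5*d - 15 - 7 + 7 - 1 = -12*d^2 + 52*d - 16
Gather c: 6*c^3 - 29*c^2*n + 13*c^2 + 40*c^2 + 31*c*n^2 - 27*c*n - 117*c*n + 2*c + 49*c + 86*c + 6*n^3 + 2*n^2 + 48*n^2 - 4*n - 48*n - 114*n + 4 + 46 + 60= 6*c^3 + c^2*(53 - 29*n) + c*(31*n^2 - 144*n + 137) + 6*n^3 + 50*n^2 - 166*n + 110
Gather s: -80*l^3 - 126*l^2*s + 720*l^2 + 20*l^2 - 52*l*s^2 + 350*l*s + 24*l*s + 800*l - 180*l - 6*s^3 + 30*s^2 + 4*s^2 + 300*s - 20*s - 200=-80*l^3 + 740*l^2 + 620*l - 6*s^3 + s^2*(34 - 52*l) + s*(-126*l^2 + 374*l + 280) - 200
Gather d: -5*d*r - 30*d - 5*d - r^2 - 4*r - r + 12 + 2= d*(-5*r - 35) - r^2 - 5*r + 14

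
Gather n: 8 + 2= 10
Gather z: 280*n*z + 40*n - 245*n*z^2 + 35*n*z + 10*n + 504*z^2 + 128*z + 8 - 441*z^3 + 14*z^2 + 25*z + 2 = 50*n - 441*z^3 + z^2*(518 - 245*n) + z*(315*n + 153) + 10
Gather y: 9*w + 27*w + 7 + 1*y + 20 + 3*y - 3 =36*w + 4*y + 24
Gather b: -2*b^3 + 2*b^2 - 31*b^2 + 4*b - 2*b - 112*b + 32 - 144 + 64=-2*b^3 - 29*b^2 - 110*b - 48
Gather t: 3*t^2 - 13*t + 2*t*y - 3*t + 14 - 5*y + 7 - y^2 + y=3*t^2 + t*(2*y - 16) - y^2 - 4*y + 21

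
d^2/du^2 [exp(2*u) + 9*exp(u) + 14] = (4*exp(u) + 9)*exp(u)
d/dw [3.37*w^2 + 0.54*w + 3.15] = 6.74*w + 0.54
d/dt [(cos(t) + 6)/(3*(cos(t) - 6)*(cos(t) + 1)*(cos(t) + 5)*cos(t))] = (3*cos(t)^4 + 24*cos(t)^3 - 31*cos(t)^2 - 372*cos(t) - 180)*sin(t)/(3*(cos(t) - 6)^2*(cos(t) + 1)^2*(cos(t) + 5)^2*cos(t)^2)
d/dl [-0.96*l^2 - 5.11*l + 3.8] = -1.92*l - 5.11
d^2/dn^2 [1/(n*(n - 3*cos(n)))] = (-3*n^2*(n - 3*cos(n))*cos(n) + 2*n^2*(3*sin(n) + 1)^2 + 2*n*(n - 3*cos(n))*(3*sin(n) + 1) + 2*(n - 3*cos(n))^2)/(n^3*(n - 3*cos(n))^3)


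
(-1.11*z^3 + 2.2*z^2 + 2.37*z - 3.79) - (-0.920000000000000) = -1.11*z^3 + 2.2*z^2 + 2.37*z - 2.87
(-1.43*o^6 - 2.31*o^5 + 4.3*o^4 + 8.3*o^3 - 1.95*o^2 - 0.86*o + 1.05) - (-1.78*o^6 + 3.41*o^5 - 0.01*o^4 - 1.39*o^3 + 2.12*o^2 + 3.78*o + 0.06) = 0.35*o^6 - 5.72*o^5 + 4.31*o^4 + 9.69*o^3 - 4.07*o^2 - 4.64*o + 0.99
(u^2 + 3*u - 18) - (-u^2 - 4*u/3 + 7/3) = 2*u^2 + 13*u/3 - 61/3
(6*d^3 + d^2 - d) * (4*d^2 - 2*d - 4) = 24*d^5 - 8*d^4 - 30*d^3 - 2*d^2 + 4*d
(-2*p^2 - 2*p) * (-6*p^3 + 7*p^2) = 12*p^5 - 2*p^4 - 14*p^3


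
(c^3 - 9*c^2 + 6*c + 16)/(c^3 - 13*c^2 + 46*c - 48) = (c + 1)/(c - 3)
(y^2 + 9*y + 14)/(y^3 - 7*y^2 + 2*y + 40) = (y + 7)/(y^2 - 9*y + 20)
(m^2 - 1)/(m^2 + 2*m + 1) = (m - 1)/(m + 1)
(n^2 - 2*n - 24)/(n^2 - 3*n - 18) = (n + 4)/(n + 3)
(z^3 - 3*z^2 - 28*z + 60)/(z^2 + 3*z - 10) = z - 6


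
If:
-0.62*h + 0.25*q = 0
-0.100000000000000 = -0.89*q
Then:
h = 0.05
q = 0.11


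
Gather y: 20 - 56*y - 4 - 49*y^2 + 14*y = -49*y^2 - 42*y + 16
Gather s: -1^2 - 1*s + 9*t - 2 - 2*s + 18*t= -3*s + 27*t - 3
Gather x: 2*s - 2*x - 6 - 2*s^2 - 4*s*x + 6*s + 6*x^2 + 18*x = -2*s^2 + 8*s + 6*x^2 + x*(16 - 4*s) - 6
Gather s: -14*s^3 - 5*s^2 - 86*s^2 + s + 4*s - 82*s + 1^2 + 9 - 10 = -14*s^3 - 91*s^2 - 77*s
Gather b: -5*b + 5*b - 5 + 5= 0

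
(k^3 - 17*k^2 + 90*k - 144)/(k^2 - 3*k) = k - 14 + 48/k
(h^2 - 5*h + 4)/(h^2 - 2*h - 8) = (h - 1)/(h + 2)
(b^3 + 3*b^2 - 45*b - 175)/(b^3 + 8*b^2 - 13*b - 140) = (b^2 - 2*b - 35)/(b^2 + 3*b - 28)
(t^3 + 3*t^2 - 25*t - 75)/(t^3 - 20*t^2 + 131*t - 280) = (t^2 + 8*t + 15)/(t^2 - 15*t + 56)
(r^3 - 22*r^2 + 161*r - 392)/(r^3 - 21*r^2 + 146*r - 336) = (r - 7)/(r - 6)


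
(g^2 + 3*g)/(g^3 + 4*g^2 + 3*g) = 1/(g + 1)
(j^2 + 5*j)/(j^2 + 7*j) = (j + 5)/(j + 7)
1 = 1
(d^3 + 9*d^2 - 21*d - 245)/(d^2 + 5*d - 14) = (d^2 + 2*d - 35)/(d - 2)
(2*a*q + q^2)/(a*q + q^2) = (2*a + q)/(a + q)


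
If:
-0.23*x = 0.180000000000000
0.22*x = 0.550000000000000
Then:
No Solution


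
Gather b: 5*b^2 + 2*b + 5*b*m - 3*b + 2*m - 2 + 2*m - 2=5*b^2 + b*(5*m - 1) + 4*m - 4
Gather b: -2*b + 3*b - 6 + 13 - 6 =b + 1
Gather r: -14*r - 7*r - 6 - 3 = -21*r - 9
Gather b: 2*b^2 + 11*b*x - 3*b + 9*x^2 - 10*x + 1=2*b^2 + b*(11*x - 3) + 9*x^2 - 10*x + 1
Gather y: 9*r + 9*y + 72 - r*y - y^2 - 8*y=9*r - y^2 + y*(1 - r) + 72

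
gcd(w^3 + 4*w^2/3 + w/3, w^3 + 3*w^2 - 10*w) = w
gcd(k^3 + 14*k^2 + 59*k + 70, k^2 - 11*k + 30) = 1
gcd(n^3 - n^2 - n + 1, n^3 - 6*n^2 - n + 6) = n^2 - 1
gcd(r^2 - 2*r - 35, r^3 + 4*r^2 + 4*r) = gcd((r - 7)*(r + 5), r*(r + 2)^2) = 1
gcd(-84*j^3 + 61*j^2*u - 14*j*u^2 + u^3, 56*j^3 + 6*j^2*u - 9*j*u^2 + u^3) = 28*j^2 - 11*j*u + u^2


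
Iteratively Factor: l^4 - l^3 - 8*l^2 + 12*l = (l - 2)*(l^3 + l^2 - 6*l) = (l - 2)^2*(l^2 + 3*l) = l*(l - 2)^2*(l + 3)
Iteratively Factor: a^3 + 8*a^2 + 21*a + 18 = (a + 2)*(a^2 + 6*a + 9) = (a + 2)*(a + 3)*(a + 3)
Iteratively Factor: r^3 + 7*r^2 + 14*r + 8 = (r + 4)*(r^2 + 3*r + 2) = (r + 1)*(r + 4)*(r + 2)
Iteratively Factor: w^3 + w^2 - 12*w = (w + 4)*(w^2 - 3*w) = (w - 3)*(w + 4)*(w)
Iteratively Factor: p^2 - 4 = (p + 2)*(p - 2)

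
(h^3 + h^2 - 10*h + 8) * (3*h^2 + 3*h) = 3*h^5 + 6*h^4 - 27*h^3 - 6*h^2 + 24*h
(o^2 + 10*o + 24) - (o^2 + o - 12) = 9*o + 36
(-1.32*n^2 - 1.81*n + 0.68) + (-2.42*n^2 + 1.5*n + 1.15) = -3.74*n^2 - 0.31*n + 1.83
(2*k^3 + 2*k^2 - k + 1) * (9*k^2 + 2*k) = 18*k^5 + 22*k^4 - 5*k^3 + 7*k^2 + 2*k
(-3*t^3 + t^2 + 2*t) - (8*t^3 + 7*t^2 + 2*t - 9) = -11*t^3 - 6*t^2 + 9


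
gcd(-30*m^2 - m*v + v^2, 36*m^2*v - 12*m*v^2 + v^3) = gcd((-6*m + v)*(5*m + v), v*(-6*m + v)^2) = -6*m + v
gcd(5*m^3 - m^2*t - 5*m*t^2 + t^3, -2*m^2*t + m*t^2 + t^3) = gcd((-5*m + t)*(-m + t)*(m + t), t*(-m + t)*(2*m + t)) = -m + t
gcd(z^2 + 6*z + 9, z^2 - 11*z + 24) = 1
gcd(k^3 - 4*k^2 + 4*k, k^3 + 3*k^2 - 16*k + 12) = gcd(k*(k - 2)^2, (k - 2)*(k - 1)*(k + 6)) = k - 2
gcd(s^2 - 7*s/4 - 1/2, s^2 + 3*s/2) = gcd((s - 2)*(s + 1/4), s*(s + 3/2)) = 1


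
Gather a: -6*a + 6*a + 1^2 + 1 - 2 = 0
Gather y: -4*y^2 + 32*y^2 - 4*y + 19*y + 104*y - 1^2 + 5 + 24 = 28*y^2 + 119*y + 28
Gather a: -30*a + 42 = 42 - 30*a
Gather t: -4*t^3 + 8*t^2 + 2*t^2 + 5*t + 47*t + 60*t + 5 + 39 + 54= -4*t^3 + 10*t^2 + 112*t + 98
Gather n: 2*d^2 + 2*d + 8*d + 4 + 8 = 2*d^2 + 10*d + 12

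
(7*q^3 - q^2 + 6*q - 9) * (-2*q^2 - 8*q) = -14*q^5 - 54*q^4 - 4*q^3 - 30*q^2 + 72*q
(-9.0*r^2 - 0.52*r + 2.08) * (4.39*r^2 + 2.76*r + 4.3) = -39.51*r^4 - 27.1228*r^3 - 31.004*r^2 + 3.5048*r + 8.944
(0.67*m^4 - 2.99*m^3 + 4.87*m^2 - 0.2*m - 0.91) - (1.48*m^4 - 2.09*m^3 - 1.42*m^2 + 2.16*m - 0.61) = -0.81*m^4 - 0.9*m^3 + 6.29*m^2 - 2.36*m - 0.3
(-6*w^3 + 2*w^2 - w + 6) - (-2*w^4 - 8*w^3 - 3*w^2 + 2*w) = 2*w^4 + 2*w^3 + 5*w^2 - 3*w + 6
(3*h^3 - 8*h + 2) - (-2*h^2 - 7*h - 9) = 3*h^3 + 2*h^2 - h + 11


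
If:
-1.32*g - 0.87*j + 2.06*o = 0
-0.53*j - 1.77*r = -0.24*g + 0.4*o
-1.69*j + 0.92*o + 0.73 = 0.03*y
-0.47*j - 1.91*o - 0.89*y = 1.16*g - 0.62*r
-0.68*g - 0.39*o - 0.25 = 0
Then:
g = -0.34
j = 0.40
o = -0.05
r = -0.16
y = 0.23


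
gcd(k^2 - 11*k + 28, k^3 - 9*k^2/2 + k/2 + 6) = k - 4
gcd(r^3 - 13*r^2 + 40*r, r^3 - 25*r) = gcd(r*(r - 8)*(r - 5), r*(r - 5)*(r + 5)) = r^2 - 5*r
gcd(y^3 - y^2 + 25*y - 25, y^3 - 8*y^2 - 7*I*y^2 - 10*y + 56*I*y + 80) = y - 5*I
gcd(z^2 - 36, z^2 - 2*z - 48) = z + 6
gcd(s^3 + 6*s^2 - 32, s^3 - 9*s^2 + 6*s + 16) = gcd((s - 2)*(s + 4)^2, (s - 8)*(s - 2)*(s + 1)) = s - 2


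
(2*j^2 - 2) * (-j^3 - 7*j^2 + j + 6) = -2*j^5 - 14*j^4 + 4*j^3 + 26*j^2 - 2*j - 12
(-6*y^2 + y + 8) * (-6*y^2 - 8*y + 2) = 36*y^4 + 42*y^3 - 68*y^2 - 62*y + 16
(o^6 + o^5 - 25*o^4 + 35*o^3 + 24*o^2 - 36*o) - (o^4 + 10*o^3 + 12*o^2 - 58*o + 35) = o^6 + o^5 - 26*o^4 + 25*o^3 + 12*o^2 + 22*o - 35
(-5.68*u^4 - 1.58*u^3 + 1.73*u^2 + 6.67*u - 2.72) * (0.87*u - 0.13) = -4.9416*u^5 - 0.6362*u^4 + 1.7105*u^3 + 5.578*u^2 - 3.2335*u + 0.3536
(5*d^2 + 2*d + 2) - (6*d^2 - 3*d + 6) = -d^2 + 5*d - 4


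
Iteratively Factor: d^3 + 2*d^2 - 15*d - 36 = (d + 3)*(d^2 - d - 12) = (d - 4)*(d + 3)*(d + 3)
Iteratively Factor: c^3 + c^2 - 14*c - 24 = (c + 3)*(c^2 - 2*c - 8) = (c - 4)*(c + 3)*(c + 2)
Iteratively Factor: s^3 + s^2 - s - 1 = (s + 1)*(s^2 - 1) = (s + 1)^2*(s - 1)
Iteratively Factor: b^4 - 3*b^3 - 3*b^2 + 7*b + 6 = (b - 3)*(b^3 - 3*b - 2) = (b - 3)*(b - 2)*(b^2 + 2*b + 1) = (b - 3)*(b - 2)*(b + 1)*(b + 1)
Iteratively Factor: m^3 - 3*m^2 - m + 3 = (m - 3)*(m^2 - 1) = (m - 3)*(m - 1)*(m + 1)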